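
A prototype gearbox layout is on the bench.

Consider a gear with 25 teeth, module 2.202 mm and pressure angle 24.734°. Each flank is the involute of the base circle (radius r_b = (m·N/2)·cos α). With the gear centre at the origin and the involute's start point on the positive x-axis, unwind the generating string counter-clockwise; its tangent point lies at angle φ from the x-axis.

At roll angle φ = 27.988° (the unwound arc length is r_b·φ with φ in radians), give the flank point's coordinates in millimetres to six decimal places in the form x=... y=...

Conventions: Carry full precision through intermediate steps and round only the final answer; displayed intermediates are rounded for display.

topology: single-mesh involute geometry — m = 2.202, N = 25
pitch radius r_p = m·N/2 = 2.202·25/2 = 27.525000
base radius r_b = r_p·cos α = 27.525000·cos 24.734° = 24.999858
roll angle φ = 27.988° = 0.48848275 rad
x = r_b·(cos φ + φ·sin φ) = 27.806950
y = r_b·(sin φ − φ·cos φ) = 0.948343

x=27.806950 y=0.948343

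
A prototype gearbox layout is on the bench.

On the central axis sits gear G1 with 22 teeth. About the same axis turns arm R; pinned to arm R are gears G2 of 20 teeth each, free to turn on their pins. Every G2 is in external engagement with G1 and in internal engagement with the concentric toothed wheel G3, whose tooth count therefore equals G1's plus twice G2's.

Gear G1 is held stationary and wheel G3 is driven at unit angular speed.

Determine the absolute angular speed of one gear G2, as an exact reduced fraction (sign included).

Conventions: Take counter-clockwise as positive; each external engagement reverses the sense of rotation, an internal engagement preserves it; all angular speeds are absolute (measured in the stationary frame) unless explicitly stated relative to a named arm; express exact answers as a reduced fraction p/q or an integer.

planetary set (22T centre, 20T on arm, 62T internal) — Willis relation
ring teeth: 22 + 2·20 = 62
22(ω_sun−ω_arm) = −62(ω_ring−ω_arm),  ω_sun = 0, ω_ring = 1
22(0−ω_arm) = −62(1−ω_arm)  ⇒  84·ω_arm = 62  ⇒  ω_arm = 31/42
sun–planet mesh: 22·(0−31/42) = −20·(ω_p−ω_arm)  ⇒  ω_p−ω_arm = 341/420
ω_p = 31/42 + 341/420 = 31/20
exact speed ratio = 31/20

31/20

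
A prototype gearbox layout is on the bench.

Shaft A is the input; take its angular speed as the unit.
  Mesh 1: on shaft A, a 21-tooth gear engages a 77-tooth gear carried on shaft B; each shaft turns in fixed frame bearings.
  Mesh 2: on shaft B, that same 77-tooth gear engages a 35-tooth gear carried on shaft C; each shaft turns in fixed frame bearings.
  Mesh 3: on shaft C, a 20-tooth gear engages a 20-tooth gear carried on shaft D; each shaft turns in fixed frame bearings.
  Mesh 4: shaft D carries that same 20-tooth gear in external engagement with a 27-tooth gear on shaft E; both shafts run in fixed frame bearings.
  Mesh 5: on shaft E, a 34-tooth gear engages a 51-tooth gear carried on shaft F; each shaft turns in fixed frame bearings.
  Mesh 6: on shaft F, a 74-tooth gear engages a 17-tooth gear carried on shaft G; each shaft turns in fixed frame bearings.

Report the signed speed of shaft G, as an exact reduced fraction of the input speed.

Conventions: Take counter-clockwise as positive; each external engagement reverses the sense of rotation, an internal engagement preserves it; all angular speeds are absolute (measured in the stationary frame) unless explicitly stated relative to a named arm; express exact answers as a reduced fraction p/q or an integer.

592/459

6-mesh fixed-axis compound train (all bearings frame-fixed)
mesh 1 [21T→77T]: |ω|/ω_in = 1×21/77 = 3/11, sense flips to −
mesh 2 [77T→35T]: |ω|/ω_in = (3/11)×77/35 = 3/5, sense flips to +
mesh 3 [20T→20T]: |ω|/ω_in = (3/5)×20/20 = 3/5, sense flips to −
mesh 4 [20T→27T]: |ω|/ω_in = (3/5)×20/27 = 4/9, sense flips to +
mesh 5 [34T→51T]: |ω|/ω_in = (4/9)×34/51 = 8/27, sense flips to −
mesh 6 [74T→17T]: |ω|/ω_in = (8/27)×74/17 = 592/459, sense flips to +
signed output speed (× input speed) = 592/459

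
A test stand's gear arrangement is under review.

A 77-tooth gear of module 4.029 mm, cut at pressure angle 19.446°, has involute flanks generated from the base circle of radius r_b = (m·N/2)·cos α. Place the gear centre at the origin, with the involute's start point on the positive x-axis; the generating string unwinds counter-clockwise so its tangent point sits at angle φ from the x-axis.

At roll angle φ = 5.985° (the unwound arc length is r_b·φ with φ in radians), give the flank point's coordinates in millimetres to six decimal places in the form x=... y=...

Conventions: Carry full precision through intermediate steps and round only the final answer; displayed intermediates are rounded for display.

recognized (one wheel, involute flank): single-mesh tooth geometry, m = 4.029, N = 77
pitch radius r_p = m·N/2 = 4.029·77/2 = 155.116500
base radius r_b = r_p·cos α = 155.116500·cos 19.446° = 146.267984
roll angle φ = 5.985° = 0.10445796 rad
x = r_b·(cos φ + φ·sin φ) = 147.063808
y = r_b·(sin φ − φ·cos φ) = 0.055511

x=147.063808 y=0.055511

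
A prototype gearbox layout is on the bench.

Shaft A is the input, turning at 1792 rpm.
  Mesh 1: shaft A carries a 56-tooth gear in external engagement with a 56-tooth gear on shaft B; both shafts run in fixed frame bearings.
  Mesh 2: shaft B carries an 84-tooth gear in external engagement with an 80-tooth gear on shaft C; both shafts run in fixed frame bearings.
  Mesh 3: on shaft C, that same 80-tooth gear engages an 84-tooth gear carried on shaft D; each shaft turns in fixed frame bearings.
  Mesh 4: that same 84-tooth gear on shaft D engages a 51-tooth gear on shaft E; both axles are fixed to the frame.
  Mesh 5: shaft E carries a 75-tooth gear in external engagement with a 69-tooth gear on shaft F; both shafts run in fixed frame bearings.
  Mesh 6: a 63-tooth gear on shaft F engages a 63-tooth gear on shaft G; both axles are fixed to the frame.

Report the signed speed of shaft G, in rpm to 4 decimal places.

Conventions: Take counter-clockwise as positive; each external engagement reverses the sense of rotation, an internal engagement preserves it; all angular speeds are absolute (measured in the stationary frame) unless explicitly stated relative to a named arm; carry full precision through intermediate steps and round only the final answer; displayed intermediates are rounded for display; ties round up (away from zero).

topology: fixed-axis compound train — 6 meshes, A→G
mesh 1 [56T→56T]: ω = 1792.0000×56/56 = 1792.0000 rpm, sense flips to −
mesh 2 [84T→80T]: ω = 1792.0000×84/80 = 1881.6000 rpm, sense flips to +
mesh 3 [80T→84T]: ω = 1881.6000×80/84 = 1792.0000 rpm, sense flips to −
mesh 4 [84T→51T]: ω = 1792.0000×84/51 = 2951.5294 rpm, sense flips to +
mesh 5 [75T→69T]: ω = 2951.5294×75/69 = 3208.1841 rpm, sense flips to −
mesh 6 [63T→63T]: ω = 3208.1841×63/63 = 3208.1841 rpm, sense flips to +
signed output speed = +3208.1841 rpm

+3208.1841 rpm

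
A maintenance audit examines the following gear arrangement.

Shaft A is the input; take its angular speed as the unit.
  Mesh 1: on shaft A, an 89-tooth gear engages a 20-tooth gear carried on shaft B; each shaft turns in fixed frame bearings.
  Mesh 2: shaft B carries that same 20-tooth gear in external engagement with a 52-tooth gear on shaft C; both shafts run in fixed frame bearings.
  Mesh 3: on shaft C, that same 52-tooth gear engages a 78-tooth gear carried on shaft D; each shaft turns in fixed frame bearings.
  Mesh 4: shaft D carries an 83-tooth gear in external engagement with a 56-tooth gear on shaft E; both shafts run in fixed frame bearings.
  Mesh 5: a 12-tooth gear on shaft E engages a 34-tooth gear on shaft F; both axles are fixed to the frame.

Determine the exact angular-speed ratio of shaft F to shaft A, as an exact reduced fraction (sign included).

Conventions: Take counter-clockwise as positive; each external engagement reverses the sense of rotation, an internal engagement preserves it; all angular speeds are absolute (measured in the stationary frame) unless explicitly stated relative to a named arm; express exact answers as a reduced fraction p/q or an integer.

class = fixed-axis compound train [5 meshes; 5 ratios multiply, 5 sense flips]
mesh 1 [89T→20T]: running ratio 89/20, sense −
mesh 2 [20T→52T]: running ratio 89/52, sense +
mesh 3 [52T→78T]: running ratio 89/78, sense −
mesh 4 [83T→56T]: running ratio 7387/4368, sense +
mesh 5 [12T→34T]: running ratio 7387/12376, sense −
ω_out/ω_in = -7387/12376

-7387/12376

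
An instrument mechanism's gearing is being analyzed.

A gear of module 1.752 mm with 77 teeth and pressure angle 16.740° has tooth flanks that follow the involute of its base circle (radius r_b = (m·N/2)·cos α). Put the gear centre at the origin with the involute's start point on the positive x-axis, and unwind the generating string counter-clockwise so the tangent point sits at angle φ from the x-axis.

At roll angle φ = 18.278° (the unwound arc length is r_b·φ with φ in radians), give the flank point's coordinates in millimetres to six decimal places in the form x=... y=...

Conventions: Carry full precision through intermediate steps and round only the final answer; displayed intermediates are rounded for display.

x=67.797126 y=0.691926

topology: single-mesh involute geometry — m = 1.752, N = 77
pitch radius r_p = m·N/2 = 1.752·77/2 = 67.452000
base radius r_b = r_p·cos α = 67.452000·cos 16.740° = 64.593495
roll angle φ = 18.278° = 0.31901128 rad
x = r_b·(cos φ + φ·sin φ) = 67.797126
y = r_b·(sin φ − φ·cos φ) = 0.691926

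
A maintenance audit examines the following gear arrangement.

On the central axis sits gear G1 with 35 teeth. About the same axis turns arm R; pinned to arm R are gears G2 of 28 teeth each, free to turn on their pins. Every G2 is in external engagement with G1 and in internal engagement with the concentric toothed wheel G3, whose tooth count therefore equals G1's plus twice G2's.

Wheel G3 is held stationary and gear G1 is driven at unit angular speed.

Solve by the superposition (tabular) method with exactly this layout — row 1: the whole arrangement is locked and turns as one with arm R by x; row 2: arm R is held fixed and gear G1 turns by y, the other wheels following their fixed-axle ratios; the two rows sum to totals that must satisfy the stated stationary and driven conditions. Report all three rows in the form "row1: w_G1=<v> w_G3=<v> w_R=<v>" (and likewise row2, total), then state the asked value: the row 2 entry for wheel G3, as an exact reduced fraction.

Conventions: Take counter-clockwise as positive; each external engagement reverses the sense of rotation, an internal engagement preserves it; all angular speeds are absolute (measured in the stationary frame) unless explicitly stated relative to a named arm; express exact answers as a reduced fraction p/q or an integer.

planetary set (35T centre, 28T on arm, 91T internal) — Willis relation
row 1 (train locked, turned with arm): all members turn x
row 2 — arm fixed, fixed-axis ratios: sun y, ring −(35/91)·y, arm 0
boundary: total ω_ring = x − (35/91)·y = 0 and total ω_sun = x + y = 1  ⇒  y = 13/18, x = 5/18
row 2 ring = −(35/91)·13/18 = -5/18
totals (row 1 + row 2): sun 5/18 + 13/18 = 1, ring 5/18 + (-5/18) = 0, arm 5/18 + 0 = 5/18
asked cell (row2, ring) = -5/18

row1: w_G1=5/18 w_G3=5/18 w_R=5/18
row2: w_G1=13/18 w_G3=-5/18 w_R=0
total: w_G1=1 w_G3=0 w_R=5/18
asked value: -5/18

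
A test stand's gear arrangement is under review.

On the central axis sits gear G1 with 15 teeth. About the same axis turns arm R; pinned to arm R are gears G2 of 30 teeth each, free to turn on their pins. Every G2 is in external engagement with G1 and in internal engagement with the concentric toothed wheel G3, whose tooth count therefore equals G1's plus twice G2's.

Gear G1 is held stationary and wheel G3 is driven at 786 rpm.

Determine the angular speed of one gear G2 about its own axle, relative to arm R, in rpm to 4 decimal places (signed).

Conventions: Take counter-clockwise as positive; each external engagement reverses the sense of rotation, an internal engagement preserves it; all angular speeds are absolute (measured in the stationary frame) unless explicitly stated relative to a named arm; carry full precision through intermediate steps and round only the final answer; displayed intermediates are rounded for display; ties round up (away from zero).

planetary set (15T centre, 30T on arm, 75T internal) — Willis relation
normalise by the input: solve with ω_ring = 1, then scale by 786 rpm
ring teeth: 15 + 2·30 = 75
15(ω_sun−ω_arm) = −75(ω_ring−ω_arm),  ω_sun = 0, ω_ring = 1
15(0−ω_arm) = −75(1−ω_arm)  ⇒  90·ω_arm = 75  ⇒  ω_arm = 5/6
sun–planet mesh: 15·(0−5/6) = −30·(ω_p−ω_arm)  ⇒  ω_p−ω_arm = 5/12
scale: ω_p−ω_arm = 5/12 × 786 rpm = +327.5000 rpm

+327.5000 rpm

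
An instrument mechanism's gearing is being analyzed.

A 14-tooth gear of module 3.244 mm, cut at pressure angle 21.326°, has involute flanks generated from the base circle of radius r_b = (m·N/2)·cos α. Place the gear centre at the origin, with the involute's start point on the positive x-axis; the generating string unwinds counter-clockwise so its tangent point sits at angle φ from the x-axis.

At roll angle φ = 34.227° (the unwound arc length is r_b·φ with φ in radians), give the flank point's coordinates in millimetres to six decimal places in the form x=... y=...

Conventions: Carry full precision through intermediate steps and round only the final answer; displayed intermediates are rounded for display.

x=24.597295 y=1.450152

topology: single-mesh involute geometry — m = 3.244, N = 14
pitch radius r_p = m·N/2 = 3.244·14/2 = 22.708000
base radius r_b = r_p·cos α = 22.708000·cos 21.326° = 21.153099
roll angle φ = 34.227° = 0.59737384 rad
x = r_b·(cos φ + φ·sin φ) = 24.597295
y = r_b·(sin φ − φ·cos φ) = 1.450152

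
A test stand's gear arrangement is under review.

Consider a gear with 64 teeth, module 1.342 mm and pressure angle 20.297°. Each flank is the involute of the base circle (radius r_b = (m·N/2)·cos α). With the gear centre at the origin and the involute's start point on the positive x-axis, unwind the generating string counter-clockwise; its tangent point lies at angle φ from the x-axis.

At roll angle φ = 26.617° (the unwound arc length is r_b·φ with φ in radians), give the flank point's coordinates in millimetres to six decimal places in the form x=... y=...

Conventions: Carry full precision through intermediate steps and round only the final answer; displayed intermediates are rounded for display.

class = single-mesh tooth geometry [base-circle involute, m = 1.342, 64T]
pitch radius r_p = m·N/2 = 1.342·64/2 = 42.944000
base radius r_b = r_p·cos α = 42.944000·cos 20.297° = 40.277482
roll angle φ = 26.617° = 0.46455429 rad
x = r_b·(cos φ + φ·sin φ) = 44.391948
y = r_b·(sin φ − φ·cos φ) = 1.317191

x=44.391948 y=1.317191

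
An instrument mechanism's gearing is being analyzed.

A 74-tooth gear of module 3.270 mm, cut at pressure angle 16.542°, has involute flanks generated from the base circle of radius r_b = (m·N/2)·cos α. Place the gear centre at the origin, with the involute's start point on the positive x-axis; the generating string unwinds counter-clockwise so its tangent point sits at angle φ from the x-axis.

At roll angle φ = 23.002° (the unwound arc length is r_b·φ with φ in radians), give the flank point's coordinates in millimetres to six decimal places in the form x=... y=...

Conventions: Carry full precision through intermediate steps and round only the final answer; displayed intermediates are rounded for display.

recognized (one wheel, involute flank): single-mesh tooth geometry, m = 3.270, N = 74
pitch radius r_p = m·N/2 = 3.270·74/2 = 120.990000
base radius r_b = r_p·cos α = 120.990000·cos 16.542° = 115.982379
roll angle φ = 23.002° = 0.40146063 rad
x = r_b·(cos φ + φ·sin φ) = 124.955620
y = r_b·(sin φ − φ·cos φ) = 2.461410

x=124.955620 y=2.461410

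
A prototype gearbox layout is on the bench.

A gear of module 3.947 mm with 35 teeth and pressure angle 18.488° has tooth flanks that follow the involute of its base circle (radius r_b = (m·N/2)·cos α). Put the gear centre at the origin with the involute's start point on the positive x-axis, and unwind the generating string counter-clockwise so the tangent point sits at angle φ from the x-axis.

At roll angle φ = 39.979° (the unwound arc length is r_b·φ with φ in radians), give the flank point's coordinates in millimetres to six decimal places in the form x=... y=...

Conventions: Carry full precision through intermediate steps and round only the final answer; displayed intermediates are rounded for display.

x=79.565547 y=7.063254

topology: single-mesh involute geometry — m = 3.947, N = 35
pitch radius r_p = m·N/2 = 3.947·35/2 = 69.072500
base radius r_b = r_p·cos α = 69.072500·cos 18.488° = 65.507675
roll angle φ = 39.979° = 0.69776518 rad
x = r_b·(cos φ + φ·sin φ) = 79.565547
y = r_b·(sin φ − φ·cos φ) = 7.063254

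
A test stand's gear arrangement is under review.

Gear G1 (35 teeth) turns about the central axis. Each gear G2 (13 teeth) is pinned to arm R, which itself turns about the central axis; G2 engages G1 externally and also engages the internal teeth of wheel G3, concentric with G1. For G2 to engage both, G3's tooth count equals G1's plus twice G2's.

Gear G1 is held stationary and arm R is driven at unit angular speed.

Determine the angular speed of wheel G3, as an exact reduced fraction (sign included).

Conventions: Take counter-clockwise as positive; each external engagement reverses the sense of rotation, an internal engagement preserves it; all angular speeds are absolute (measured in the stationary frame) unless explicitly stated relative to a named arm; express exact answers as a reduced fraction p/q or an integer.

96/61

topology: planetary set — G1 35T / G2 13T / G3 61T, arm = carrier (Willis)
ring teeth: 35 + 2·13 = 61
35(ω_sun−ω_arm) = −61(ω_ring−ω_arm),  ω_sun = 0, ω_arm = 1
ω_ring = 1 − (35/61)(0−1) = 96/61
exact speed ratio = 96/61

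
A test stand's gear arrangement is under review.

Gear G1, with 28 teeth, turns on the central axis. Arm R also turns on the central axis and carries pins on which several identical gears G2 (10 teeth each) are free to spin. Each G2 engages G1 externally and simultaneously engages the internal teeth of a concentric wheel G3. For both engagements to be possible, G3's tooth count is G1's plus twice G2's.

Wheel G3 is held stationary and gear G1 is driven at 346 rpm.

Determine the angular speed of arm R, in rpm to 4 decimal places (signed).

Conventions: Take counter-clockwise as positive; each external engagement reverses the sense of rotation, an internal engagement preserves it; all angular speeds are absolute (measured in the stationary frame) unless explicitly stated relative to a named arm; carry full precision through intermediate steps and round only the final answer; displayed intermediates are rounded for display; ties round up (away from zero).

+127.4737 rpm

recognized (axles ride arm R): planetary set, 28/10/48 teeth
normalise by the input: solve with ω_sun = 1, then scale by 346 rpm
ring teeth: 28 + 2·10 = 48
28(ω_sun−ω_arm) = −48(ω_ring−ω_arm),  ω_ring = 0, ω_sun = 1
28(1−ω_arm) = −48(0−ω_arm)  ⇒  76·ω_arm = 28  ⇒  ω_arm = 7/19
scale: ω_arm = 7/19 × 346 rpm = +127.4737 rpm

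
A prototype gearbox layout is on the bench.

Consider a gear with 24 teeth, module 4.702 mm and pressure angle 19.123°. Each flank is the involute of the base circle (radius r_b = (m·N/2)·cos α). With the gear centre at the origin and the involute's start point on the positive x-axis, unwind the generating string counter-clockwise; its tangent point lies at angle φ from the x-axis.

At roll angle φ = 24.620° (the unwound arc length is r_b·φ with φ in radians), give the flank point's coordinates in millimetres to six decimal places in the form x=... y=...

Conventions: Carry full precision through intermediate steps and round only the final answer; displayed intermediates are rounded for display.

x=58.007186 y=1.384034

topology: single-mesh involute geometry — m = 4.702, N = 24
pitch radius r_p = m·N/2 = 4.702·24/2 = 56.424000
base radius r_b = r_p·cos α = 56.424000·cos 19.123° = 53.310382
roll angle φ = 24.620° = 0.42970006 rad
x = r_b·(cos φ + φ·sin φ) = 58.007186
y = r_b·(sin φ − φ·cos φ) = 1.384034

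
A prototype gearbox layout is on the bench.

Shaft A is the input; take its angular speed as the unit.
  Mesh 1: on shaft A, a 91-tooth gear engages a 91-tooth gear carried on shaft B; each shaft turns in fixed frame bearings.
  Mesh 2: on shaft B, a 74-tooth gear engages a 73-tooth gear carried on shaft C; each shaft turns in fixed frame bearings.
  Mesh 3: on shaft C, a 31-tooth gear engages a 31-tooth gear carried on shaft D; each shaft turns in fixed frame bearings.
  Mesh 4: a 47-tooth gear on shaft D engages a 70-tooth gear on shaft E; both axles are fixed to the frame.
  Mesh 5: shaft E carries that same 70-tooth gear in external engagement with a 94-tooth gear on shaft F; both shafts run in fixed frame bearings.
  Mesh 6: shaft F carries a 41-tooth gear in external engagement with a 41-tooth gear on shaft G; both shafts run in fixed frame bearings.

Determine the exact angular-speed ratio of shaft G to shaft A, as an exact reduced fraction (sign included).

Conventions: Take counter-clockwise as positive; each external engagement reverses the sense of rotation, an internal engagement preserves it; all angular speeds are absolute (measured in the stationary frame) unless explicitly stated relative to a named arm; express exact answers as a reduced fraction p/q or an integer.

class = fixed-axis compound train [6 meshes; 6 ratios multiply, 6 sense flips]
mesh 1 [91T→91T]: running ratio 1, sense −
mesh 2 [74T→73T]: running ratio 74/73, sense +
mesh 3 [31T→31T]: running ratio 74/73, sense −
mesh 4 [47T→70T]: running ratio 1739/2555, sense +
mesh 5 [70T→94T]: running ratio 37/73, sense −
mesh 6 [41T→41T]: running ratio 37/73, sense +
ω_out/ω_in = 37/73

37/73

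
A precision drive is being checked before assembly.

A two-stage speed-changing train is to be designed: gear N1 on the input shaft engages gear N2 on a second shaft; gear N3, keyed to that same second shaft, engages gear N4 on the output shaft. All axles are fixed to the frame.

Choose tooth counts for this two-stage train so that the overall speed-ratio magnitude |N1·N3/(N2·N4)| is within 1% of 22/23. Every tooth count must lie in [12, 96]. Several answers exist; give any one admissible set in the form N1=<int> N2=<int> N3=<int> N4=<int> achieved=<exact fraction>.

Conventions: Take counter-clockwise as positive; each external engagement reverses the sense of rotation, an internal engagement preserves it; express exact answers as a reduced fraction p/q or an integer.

N1=12 N2=23 N3=22 N4=12 achieved=22/23

topology: fixed-axis compound train — 2 stages, target 22/23
target = 22/23 in lowest terms: an exact hit needs N1·N3 = k·22 and N2·N4 = k·23 for one integer k, every count in [12, 96]; additionally prefer no 1:1 stage (N1 ≠ N2, N3 ≠ N4)
k = 1…11: no 1:1-free in-range split of k·22 and k·23 into factor pairs; take k = 12
k = 12: N1·N3 = 264 = 12·22, N2·N4 = 276 = 23·12
achieved = 12·22/(23·12) = 22/23; |achieved − target| = 0 ≤ 11/1150 ✓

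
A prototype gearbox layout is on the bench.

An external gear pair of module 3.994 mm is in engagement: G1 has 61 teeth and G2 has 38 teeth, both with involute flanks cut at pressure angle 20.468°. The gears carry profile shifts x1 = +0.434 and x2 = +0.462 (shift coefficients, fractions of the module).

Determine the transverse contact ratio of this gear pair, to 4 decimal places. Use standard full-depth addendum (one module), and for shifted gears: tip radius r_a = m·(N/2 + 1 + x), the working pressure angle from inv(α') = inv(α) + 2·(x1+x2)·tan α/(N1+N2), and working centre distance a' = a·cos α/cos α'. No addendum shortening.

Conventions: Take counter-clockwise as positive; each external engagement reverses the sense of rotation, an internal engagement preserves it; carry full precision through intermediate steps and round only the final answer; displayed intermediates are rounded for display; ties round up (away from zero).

1.6135

single-mesh involute tooth geometry (61T engaging 38T at module 3.994)
base radii: r_b1 = 114.126405, r_b2 = 71.095137
tip radii: r_a1 = 127.544396, r_a2 = 81.725228
inv(α') = inv(20.468°) + 2·(+0.434+0.462)·tan α/(61+38) = 0.02277041  ⇒  α' = 22.91100°
a' = a·cos α / cos α' = 197.7030·cos 20.468°/cos 22.91100° = 201.084999
action lengths: √(r_a1²−r_b1²) = 56.945032, √(r_a2²−r_b2²) = 40.305016
base pitch p_b = π·m·cos α = 11.755366
CR = (56.945032 + 40.305016 − 201.084999·sin 22.91100°)/11.755366 = 1.613518
contact ratio ≈ 1.6135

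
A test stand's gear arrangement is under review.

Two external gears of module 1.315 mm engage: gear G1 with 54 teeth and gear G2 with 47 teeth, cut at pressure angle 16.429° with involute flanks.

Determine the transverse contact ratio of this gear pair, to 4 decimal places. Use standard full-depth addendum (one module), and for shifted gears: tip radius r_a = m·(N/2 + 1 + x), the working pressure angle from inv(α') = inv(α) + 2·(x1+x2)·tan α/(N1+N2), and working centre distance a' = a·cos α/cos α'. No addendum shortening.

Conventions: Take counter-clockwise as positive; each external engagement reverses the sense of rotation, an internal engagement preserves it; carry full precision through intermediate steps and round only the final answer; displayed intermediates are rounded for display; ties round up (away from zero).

recognized (one external pair, fixed centres): single-mesh tooth geometry, m = 1.315, N1 = 54, N2 = 47
base radii: r_b1 = 34.055364, r_b2 = 29.640780
tip radii: r_a1 = 36.820000, r_a2 = 32.217500
no profile shift: α' = α, a' = a
action lengths: √(r_a1²−r_b1²) = 13.998020, √(r_a2²−r_b2²) = 12.625033
base pitch p_b = π·m·cos α = 3.962522
CR = (13.998020 + 12.625033 − 66.407500·sin 16.42900°)/3.962522 = 1.978846
contact ratio ≈ 1.9788

1.9788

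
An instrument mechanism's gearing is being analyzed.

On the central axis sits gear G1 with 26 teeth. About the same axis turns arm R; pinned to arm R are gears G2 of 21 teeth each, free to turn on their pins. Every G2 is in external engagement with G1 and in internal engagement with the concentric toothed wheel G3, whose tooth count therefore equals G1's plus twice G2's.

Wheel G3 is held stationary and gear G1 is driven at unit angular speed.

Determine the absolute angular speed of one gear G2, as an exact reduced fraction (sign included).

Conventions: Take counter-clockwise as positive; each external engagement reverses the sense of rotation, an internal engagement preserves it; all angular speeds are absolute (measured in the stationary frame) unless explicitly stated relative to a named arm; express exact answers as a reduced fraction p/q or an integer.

-13/21

planetary set (26T centre, 21T on arm, 68T internal) — Willis relation
ring teeth: 26 + 2·21 = 68
26(ω_sun−ω_arm) = −68(ω_ring−ω_arm),  ω_ring = 0, ω_sun = 1
26(1−ω_arm) = −68(0−ω_arm)  ⇒  94·ω_arm = 26  ⇒  ω_arm = 13/47
sun–planet mesh: 26·(1−13/47) = −21·(ω_p−ω_arm)  ⇒  ω_p−ω_arm = -884/987
ω_p = 13/47 − 884/987 = -13/21
exact speed ratio = -13/21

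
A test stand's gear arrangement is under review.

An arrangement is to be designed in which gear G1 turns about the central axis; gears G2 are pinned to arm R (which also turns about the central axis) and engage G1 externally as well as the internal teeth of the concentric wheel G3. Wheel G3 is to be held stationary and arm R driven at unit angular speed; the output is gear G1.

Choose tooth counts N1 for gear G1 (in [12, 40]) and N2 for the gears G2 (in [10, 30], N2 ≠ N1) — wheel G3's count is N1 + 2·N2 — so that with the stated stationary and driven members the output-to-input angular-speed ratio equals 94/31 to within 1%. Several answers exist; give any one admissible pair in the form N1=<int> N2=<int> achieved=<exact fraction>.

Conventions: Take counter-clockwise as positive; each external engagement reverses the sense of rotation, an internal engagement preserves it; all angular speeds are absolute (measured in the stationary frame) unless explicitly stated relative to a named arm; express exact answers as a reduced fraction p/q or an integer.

N1=31 N2=16 achieved=94/31

planetary set to be sized for 94/31 (Willis relation)
Willis with ω_ring = 0: ω_sun/ω_arm = (N1+N3)/N1; set equal to 94/31  ⇒  N3/N1 = 94/31 − 1 = 63/31
N3 = N1 + 2·N2  ⇒  N2/N1 = (N3/N1 − 1)/2 = (63/31 − 1)/2 = 16/31
smallest multiple with N1 ≥ 12 and N2 ≥ 10: k = 1  ⇒  N1 = 1·31 = 31, N2 = 1·16 = 16 (N1 ≤ 40, N2 ≤ 30, N2 ≠ N1 ✓), N3 = 31 + 2·16 = 63
check: (N1+N3)/N1 with N1 = 31, N3 = 63 gives 94/31; |achieved − target| = 0 ≤ 47/1550 ✓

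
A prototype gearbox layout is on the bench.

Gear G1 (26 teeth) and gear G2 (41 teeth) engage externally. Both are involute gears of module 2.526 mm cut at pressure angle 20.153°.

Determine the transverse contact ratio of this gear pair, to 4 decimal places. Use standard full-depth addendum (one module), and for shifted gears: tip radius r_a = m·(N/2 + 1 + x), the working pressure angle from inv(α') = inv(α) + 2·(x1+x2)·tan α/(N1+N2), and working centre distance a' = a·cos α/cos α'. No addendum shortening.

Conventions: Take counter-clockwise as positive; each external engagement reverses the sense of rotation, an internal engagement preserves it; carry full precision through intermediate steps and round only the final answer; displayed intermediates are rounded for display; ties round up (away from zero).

single-mesh involute tooth geometry (26T engaging 41T at module 2.526)
base radii: r_b1 = 30.827525, r_b2 = 48.612635
tip radii: r_a1 = 35.364000, r_a2 = 54.309000
no profile shift: α' = α, a' = a
action lengths: √(r_a1²−r_b1²) = 17.328480, √(r_a2²−r_b2²) = 24.213202
base pitch p_b = π·m·cos α = 7.449810
CR = (17.328480 + 24.213202 − 84.621000·sin 20.15300°)/7.449810 = 1.662775
contact ratio ≈ 1.6628

1.6628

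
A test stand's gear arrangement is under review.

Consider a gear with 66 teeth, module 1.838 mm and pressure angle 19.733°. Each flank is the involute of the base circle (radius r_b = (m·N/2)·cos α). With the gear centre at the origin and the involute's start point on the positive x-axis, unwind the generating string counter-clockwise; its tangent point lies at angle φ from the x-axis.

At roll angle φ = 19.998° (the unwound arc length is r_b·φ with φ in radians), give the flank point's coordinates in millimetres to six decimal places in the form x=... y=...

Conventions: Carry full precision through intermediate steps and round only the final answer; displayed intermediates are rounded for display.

class = single-mesh tooth geometry [base-circle involute, m = 1.838, 66T]
pitch radius r_p = m·N/2 = 1.838·66/2 = 60.654000
base radius r_b = r_p·cos α = 60.654000·cos 19.733° = 57.092169
roll angle φ = 19.998° = 0.34903094 rad
x = r_b·(cos φ + φ·sin φ) = 60.464530
y = r_b·(sin φ − φ·cos φ) = 0.799369

x=60.464530 y=0.799369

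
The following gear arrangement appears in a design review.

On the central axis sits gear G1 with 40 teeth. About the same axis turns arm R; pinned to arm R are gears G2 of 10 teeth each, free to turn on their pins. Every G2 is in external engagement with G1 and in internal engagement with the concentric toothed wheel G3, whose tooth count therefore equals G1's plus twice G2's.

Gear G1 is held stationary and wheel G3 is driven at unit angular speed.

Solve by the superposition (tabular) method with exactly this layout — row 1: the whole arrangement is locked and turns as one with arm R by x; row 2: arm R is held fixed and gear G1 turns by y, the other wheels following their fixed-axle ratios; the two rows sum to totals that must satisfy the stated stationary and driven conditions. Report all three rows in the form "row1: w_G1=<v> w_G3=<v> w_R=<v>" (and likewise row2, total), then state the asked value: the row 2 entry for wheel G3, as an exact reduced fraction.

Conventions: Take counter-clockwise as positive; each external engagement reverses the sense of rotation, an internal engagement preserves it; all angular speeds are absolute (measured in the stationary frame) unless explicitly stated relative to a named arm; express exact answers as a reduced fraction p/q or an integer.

class = planetary set [G3 = 40+2·10 = 60; Willis about the carrier]
superposition row 1 [locked train]: every member turns x
row 2 — arm fixed, fixed-axis ratios: sun y, ring −(40/60)·y, arm 0
boundary: total ω_sun = x + y = 0 and total ω_ring = x − (40/60)·y = 1  ⇒  y = -3/5, x = 3/5
row 2 ring = −(40/60)·(-3/5) = 2/5
totals (row 1 + row 2): sun 3/5 + (-3/5) = 0, ring 3/5 + 2/5 = 1, arm 3/5 + 0 = 3/5
asked cell (row2, ring) = 2/5

row1: w_G1=3/5 w_G3=3/5 w_R=3/5
row2: w_G1=-3/5 w_G3=2/5 w_R=0
total: w_G1=0 w_G3=1 w_R=3/5
asked value: 2/5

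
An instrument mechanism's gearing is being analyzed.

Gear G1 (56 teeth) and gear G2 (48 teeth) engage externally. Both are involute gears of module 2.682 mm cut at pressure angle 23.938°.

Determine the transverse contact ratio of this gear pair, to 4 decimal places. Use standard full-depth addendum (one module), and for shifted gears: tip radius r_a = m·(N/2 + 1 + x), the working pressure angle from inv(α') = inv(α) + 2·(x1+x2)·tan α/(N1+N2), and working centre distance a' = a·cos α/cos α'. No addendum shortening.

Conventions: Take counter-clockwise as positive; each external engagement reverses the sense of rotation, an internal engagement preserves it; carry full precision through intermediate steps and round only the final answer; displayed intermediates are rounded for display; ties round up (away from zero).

1.5793

topology: single-mesh involute geometry — m = 2.682, 56T/48T pair
base radii: r_b1 = 68.636622, r_b2 = 58.831390
tip radii: r_a1 = 77.778000, r_a2 = 67.050000
no profile shift: α' = α, a' = a
action lengths: √(r_a1²−r_b1²) = 36.584579, √(r_a2²−r_b2²) = 32.164733
base pitch p_b = π·m·cos α = 7.701011
CR = (36.584579 + 32.164733 − 139.464000·sin 23.93800°)/7.701011 = 1.579285
contact ratio ≈ 1.5793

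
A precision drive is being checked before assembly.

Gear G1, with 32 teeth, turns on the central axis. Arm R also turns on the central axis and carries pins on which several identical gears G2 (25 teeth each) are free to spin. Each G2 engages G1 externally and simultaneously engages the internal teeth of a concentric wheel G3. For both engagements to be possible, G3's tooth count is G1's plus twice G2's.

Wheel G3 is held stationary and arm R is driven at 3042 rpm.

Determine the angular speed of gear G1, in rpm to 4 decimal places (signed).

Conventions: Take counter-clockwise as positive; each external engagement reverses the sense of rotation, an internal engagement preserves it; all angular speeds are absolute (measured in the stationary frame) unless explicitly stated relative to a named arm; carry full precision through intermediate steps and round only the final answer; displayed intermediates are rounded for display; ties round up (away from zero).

+10837.1250 rpm

planetary set (32T centre, 25T on arm, 82T internal) — Willis relation
normalise by the input: solve with ω_arm = 1, then scale by 3042 rpm
ring teeth: 32 + 2·25 = 82
32(ω_sun−ω_arm) = −82(ω_ring−ω_arm),  ω_ring = 0, ω_arm = 1
ω_sun = 1 − (82/32)(0−1) = 57/16
scale: ω_sun = 57/16 × 3042 rpm = +10837.1250 rpm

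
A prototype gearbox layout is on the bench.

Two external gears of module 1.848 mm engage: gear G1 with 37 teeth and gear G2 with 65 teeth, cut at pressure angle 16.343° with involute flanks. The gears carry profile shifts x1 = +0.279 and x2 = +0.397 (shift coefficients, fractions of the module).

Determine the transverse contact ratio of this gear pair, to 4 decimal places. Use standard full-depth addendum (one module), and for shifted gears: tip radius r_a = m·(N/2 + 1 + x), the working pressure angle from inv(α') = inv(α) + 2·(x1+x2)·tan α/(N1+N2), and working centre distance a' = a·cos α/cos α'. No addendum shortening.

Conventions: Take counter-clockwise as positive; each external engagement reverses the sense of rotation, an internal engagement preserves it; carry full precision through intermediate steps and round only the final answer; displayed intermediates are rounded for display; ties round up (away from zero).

1.8388

topology: single-mesh involute geometry — m = 1.848, 37T/65T pair
base radii: r_b1 = 32.806613, r_b2 = 57.633239
tip radii: r_a1 = 36.551592, r_a2 = 62.641656
inv(α') = inv(16.343°) + 2·(+0.279+0.397)·tan α/(37+65) = 0.01188295  ⇒  α' = 18.58836°
a' = a·cos α / cos α' = 94.2480·cos 16.343°/cos 18.58836° = 95.417479
action lengths: √(r_a1²−r_b1²) = 16.116607, √(r_a2²−r_b2²) = 24.543571
base pitch p_b = π·m·cos α = 5.571082
CR = (16.116607 + 24.543571 − 95.417479·sin 18.58836°)/5.571082 = 1.838826
contact ratio ≈ 1.8388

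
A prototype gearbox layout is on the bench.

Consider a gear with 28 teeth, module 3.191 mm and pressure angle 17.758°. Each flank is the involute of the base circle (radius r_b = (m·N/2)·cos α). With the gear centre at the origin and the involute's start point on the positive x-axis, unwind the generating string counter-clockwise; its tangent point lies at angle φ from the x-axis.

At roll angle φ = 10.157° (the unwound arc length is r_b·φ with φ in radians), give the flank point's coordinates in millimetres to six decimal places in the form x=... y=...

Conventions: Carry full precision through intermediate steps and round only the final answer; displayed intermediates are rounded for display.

class = single-mesh tooth geometry [base-circle involute, m = 3.191, 28T]
pitch radius r_p = m·N/2 = 3.191·28/2 = 44.674000
base radius r_b = r_p·cos α = 44.674000·cos 17.758° = 42.545428
roll angle φ = 10.157° = 0.17727309 rad
x = r_b·(cos φ + φ·sin φ) = 43.208696
y = r_b·(sin φ − φ·cos φ) = 0.078758

x=43.208696 y=0.078758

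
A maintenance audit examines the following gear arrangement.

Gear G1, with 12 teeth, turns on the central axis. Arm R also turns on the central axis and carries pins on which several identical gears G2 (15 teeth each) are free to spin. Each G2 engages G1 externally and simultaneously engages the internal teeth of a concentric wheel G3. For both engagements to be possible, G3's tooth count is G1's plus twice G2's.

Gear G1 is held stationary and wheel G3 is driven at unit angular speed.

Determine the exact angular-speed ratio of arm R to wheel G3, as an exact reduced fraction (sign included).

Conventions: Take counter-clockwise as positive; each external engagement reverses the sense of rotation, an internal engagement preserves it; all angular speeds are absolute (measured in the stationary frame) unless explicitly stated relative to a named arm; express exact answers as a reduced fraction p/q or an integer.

7/9

class = planetary set [G3 = 12+2·15 = 42; Willis about the carrier]
ring teeth: 12 + 2·15 = 42
12(ω_sun−ω_arm) = −42(ω_ring−ω_arm),  ω_sun = 0, ω_ring = 1
12(0−ω_arm) = −42(1−ω_arm)  ⇒  54·ω_arm = 42  ⇒  ω_arm = 7/9
ω_out/ω_in = 7/9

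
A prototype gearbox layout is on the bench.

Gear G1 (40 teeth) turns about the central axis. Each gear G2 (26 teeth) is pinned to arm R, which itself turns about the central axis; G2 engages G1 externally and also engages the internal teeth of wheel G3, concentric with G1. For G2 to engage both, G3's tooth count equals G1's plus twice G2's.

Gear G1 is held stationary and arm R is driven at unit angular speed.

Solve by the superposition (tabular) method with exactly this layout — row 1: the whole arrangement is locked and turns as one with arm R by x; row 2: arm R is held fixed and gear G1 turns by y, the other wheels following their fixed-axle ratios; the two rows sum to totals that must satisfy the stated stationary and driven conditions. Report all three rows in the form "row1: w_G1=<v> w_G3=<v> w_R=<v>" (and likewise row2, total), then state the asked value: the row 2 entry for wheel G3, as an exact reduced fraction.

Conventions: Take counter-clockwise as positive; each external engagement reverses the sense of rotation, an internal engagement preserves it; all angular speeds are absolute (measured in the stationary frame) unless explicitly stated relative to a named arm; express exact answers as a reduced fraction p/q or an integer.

row1: w_G1=1 w_G3=1 w_R=1
row2: w_G1=-1 w_G3=10/23 w_R=0
total: w_G1=0 w_G3=33/23 w_R=1
asked value: 10/23

planetary set (40T centre, 26T on arm, 92T internal) — Willis relation
row 1 (train locked, turned with arm): all members turn x
row 2 (arm held, sun turns y): ω_ring = −(40/92)·y, ω_arm = 0
boundary: total ω_sun = x + y = 0 and total ω_arm = x = 1  ⇒  y = -1, x = 1
row 2 ring = −(40/92)·(-1) = 10/23
totals (row 1 + row 2): sun 1 + (-1) = 0, ring 1 + 10/23 = 33/23, arm 1 + 0 = 1
asked cell (row2, ring) = 10/23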